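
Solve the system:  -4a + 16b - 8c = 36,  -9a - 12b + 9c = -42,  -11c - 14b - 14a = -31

a = 1, b = 2, c = -1

Row-reduce the augmented matrix:
R1 ← R1 / (-4).
R2 ← R2 + 9·R1.
R3 ← R3 + 14·R1.
R2 ← R2 / (-48).
R1 ← R1 + 4·R2.
R3 ← R3 + 70·R2.
R3 ← R3 / (-179/8).
R1 ← R1 + 1/4·R3.
R2 ← R2 + 9/16·R3.
Reading off the reduced rows gives a = 1, b = 2, c = -1.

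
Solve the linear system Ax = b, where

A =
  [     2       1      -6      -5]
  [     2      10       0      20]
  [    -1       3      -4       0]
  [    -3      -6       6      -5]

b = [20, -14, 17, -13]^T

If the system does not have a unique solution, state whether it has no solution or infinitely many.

Row-reduce:
R1 ← R1 / (2).
R2 ← R2 − 2·R1.
R3 ← R3 + 1·R1.
R4 ← R4 + 3·R1.
R2 ← R2 / (9).
R1 ← R1 − 1/2·R2.
R3 ← R3 − 7/2·R2.
R4 ← R4 + 9/2·R2.
R3 ← R3 / (-28/3).
R1 ← R1 + 10/3·R3.
R2 ← R2 − 2/3·R3.
Rank is 3 with 4 unknowns, leaving x_4 free.

infinitely many solutions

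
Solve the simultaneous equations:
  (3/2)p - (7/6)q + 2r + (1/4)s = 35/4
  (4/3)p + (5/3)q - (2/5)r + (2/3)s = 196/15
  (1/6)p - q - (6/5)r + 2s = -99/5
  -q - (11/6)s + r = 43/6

p = 6, q = 6, r = 4, s = -5

Row-reduce the augmented matrix:
R1 ← R1 / (3/2).
R2 ← R2 − 4/3·R1.
R3 ← R3 − 1/6·R1.
R2 ← R2 / (73/27).
R1 ← R1 + 7/9·R2.
R3 ← R3 + 47/54·R2.
R4 ← R4 + 1·R2.
R3 ← R3 / (-155/73).
R1 ← R1 − 258/365·R3.
R2 ← R2 + 294/365·R3.
R4 ← R4 − 71/365·R3.
R4 ← R4 / (-4573/3100).
R1 ← R1 − 774/775·R4.
R2 ← R2 + 989/1550·R4.
R3 ← R3 + 1853/1860·R4.
Reading off the reduced rows gives p = 6, q = 6, r = 4, s = -5.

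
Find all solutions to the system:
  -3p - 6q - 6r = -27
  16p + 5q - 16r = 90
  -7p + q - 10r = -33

p = 5, q = 2, r = 0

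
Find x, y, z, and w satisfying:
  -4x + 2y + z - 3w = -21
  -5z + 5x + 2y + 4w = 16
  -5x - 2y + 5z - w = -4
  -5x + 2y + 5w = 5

x = 3, y = 0, z = 3, w = 4

Row-reduce the augmented matrix:
R1 ← R1 / (-4).
R2 ← R2 − 5·R1.
R3 ← R3 + 5·R1.
R4 ← R4 + 5·R1.
R2 ← R2 / (9/2).
R1 ← R1 + 1/2·R2.
R3 ← R3 + 9/2·R2.
R4 ← R4 + 1/2·R2.
Swap R3 and R4.
R3 ← R3 / (-5/3).
R1 ← R1 + 2/3·R3.
R2 ← R2 + 5/6·R3.
R4 ← R4 / (3).
R1 ← R1 + 41/15·R4.
R2 ← R2 + 13/3·R4.
R3 ← R3 + 79/15·R4.
Reading off the reduced rows gives x = 3, y = 0, z = 3, w = 4.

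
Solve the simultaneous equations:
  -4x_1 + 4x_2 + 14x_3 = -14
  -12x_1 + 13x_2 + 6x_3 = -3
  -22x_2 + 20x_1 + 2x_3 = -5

Row-reduce:
R1 ← R1 / (-4).
R2 ← R2 + 12·R1.
R3 ← R3 − 20·R1.
R1 ← R1 + 1·R2.
R3 ← R3 + 2·R2.
Row 3 reduces to 0 = 3, a contradiction. The system is inconsistent.

no solution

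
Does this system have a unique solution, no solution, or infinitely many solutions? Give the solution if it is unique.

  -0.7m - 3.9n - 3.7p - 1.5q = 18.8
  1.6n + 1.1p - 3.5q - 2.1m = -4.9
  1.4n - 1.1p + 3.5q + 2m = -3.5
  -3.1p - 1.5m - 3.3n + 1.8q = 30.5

Row-reduce the augmented matrix:
R1 ← R1 / (-7/10).
R2 ← R2 + 21/10·R1.
R3 ← R3 − 2·R1.
R4 ← R4 + 3/2·R1.
R2 ← R2 / (133/10).
R1 ← R1 − 39/7·R2.
R3 ← R3 + 341/35·R2.
R4 ← R4 − 177/35·R2.
R3 ← R3 / (-25457/9310).
R1 ← R1 − 163/931·R3.
R2 ← R2 − 122/133·R3.
R4 ← R4 − 883/4655·R3.
R4 ← R4 / (1178751/254570).
R1 ← R1 − 43800/25457·R4.
R2 ← R2 − 1460/25457·R4.
R3 ← R3 − 495/25457·R4.
Reading off the reduced rows gives m = -6, n = -3, p = -2, q = 3.

m = -6, n = -3, p = -2, q = 3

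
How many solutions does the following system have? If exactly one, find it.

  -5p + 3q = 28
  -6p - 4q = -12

p = -2, q = 6

Row-reduce the augmented matrix:
R1 ← R1 / (-5).
R2 ← R2 + 6·R1.
R2 ← R2 / (-38/5).
R1 ← R1 + 3/5·R2.
Reading off the reduced rows gives p = -2, q = 6.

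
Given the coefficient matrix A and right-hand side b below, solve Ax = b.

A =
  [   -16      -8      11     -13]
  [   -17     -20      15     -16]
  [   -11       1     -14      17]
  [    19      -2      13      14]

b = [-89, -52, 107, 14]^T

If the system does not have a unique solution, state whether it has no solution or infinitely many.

Row-reduce the augmented matrix:
R1 ← R1 / (-16).
R2 ← R2 + 17·R1.
R3 ← R3 + 11·R1.
R4 ← R4 − 19·R1.
R2 ← R2 / (-23/2).
R1 ← R1 − 1/2·R2.
R3 ← R3 − 13/2·R2.
R4 ← R4 + 23/2·R2.
R3 ← R3 / (-3623/184).
R1 ← R1 + 25/46·R3.
R2 ← R2 + 53/184·R3.
R4 ← R4 − 91/4·R3.
R4 ← R4 / (106116/3623).
R1 ← R1 − 129/3623·R4.
R2 ← R2 + 620/3623·R4.
R3 ← R3 + 4545/3623·R4.
Reading off the reduced rows gives x_1 = 2, x_2 = -6, x_3 = -6, x_4 = 3.

x_1 = 2, x_2 = -6, x_3 = -6, x_4 = 3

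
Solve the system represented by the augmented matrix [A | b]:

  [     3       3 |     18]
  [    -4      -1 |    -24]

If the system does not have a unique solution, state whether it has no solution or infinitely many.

x_1 = 6, x_2 = 0

Row-reduce the augmented matrix:
R1 ← R1 / (3).
R2 ← R2 + 4·R1.
R2 ← R2 / (3).
R1 ← R1 − 1·R2.
Reading off the reduced rows gives x_1 = 6, x_2 = 0.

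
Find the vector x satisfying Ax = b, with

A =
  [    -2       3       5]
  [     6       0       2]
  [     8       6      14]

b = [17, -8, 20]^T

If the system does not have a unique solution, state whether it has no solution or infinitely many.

no solution

Row-reduce:
R1 ← R1 / (-2).
R2 ← R2 − 6·R1.
R3 ← R3 − 8·R1.
R2 ← R2 / (9).
R1 ← R1 + 3/2·R2.
R3 ← R3 − 18·R2.
Row 3 reduces to 0 = 2, a contradiction. The system is inconsistent.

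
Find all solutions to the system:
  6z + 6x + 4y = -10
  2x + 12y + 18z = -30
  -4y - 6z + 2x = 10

infinitely many solutions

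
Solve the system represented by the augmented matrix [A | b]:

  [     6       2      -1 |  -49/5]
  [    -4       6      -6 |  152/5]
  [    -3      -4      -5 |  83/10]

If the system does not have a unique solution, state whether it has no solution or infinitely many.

Row-reduce the augmented matrix:
R1 ← R1 / (6).
R2 ← R2 + 4·R1.
R3 ← R3 + 3·R1.
R2 ← R2 / (22/3).
R1 ← R1 − 1/3·R2.
R3 ← R3 + 3·R2.
R3 ← R3 / (-181/22).
R1 ← R1 − 3/22·R3.
R2 ← R2 + 10/11·R3.
Reading off the reduced rows gives x_1 = -5/2, x_2 = 9/5, x_3 = -8/5.

x_1 = -5/2, x_2 = 9/5, x_3 = -8/5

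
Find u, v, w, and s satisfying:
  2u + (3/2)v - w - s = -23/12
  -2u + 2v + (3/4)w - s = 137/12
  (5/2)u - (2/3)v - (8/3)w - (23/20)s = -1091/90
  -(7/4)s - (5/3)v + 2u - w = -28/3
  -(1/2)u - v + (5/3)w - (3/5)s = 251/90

u = -2, v = 5/2, w = 7/3, s = -2/3

Row-reduce the augmented matrix:
R1 ← R1 / (2).
R2 ← R2 + 2·R1.
R3 ← R3 − 5/2·R1.
R4 ← R4 − 2·R1.
R5 ← R5 + 1/2·R1.
R2 ← R2 / (7/2).
R1 ← R1 − 3/4·R2.
R3 ← R3 + 61/24·R2.
R4 ← R4 + 19/6·R2.
R5 ← R5 + 5/8·R2.
R3 ← R3 / (-179/112).
R1 ← R1 + 25/56·R3.
R2 ← R2 + 1/14·R3.
R4 ← R4 + 19/84·R3.
R5 ← R5 − 461/336·R3.
R4 ← R4 / (-76301/32220).
R1 ← R1 − 329/1074·R4.
R2 ← R2 + 1372/2685·R4.
R3 ← R3 − 2272/2685·R4.
R5 ← R5 + 76301/32220·R4.
R5 reduces to 0 = 0, so the extra equation is consistent.
Reading off the reduced rows gives u = -2, v = 5/2, w = 7/3, s = -2/3.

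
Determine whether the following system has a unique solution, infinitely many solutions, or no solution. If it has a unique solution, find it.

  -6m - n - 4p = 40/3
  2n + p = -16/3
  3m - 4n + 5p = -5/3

m = -1, n = -2, p = -4/3

Row-reduce the augmented matrix:
R1 ← R1 / (-6).
R3 ← R3 − 3·R1.
R2 ← R2 / (2).
R1 ← R1 − 1/6·R2.
R3 ← R3 + 9/2·R2.
R3 ← R3 / (21/4).
R1 ← R1 − 7/12·R3.
R2 ← R2 − 1/2·R3.
Reading off the reduced rows gives m = -1, n = -2, p = -4/3.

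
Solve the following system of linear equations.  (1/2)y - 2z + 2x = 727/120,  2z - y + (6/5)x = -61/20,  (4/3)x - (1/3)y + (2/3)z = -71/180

x = 2/3, y = -7/4, z = -14/5

Row-reduce the augmented matrix:
R1 ← R1 / (2).
R2 ← R2 − 6/5·R1.
R3 ← R3 − 4/3·R1.
R2 ← R2 / (-13/10).
R1 ← R1 − 1/4·R2.
R3 ← R3 + 2/3·R2.
R3 ← R3 / (14/39).
R1 ← R1 + 5/13·R3.
R2 ← R2 + 32/13·R3.
Reading off the reduced rows gives x = 2/3, y = -7/4, z = -14/5.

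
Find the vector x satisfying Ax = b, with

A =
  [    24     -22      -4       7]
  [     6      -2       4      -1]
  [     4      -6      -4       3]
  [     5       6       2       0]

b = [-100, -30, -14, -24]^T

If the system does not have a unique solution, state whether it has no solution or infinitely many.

no solution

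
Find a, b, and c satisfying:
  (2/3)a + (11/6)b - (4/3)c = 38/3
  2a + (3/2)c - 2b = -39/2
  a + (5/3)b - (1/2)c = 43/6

Row-reduce the augmented matrix:
R1 ← R1 / (2/3).
R2 ← R2 − 2·R1.
R3 ← R3 − 1·R1.
R2 ← R2 / (-15/2).
R1 ← R1 − 11/4·R2.
R3 ← R3 + 13/12·R2.
R3 ← R3 / (127/180).
R1 ← R1 − 1/60·R3.
R2 ← R2 + 11/15·R3.
Reading off the reduced rows gives a = -2, b = 4, c = -5.

a = -2, b = 4, c = -5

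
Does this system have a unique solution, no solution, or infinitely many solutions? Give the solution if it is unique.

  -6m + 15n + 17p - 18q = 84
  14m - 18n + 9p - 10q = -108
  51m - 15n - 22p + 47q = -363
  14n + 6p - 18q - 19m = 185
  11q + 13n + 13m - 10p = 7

Row-reduce the augmented matrix:
R1 ← R1 / (-6).
R2 ← R2 − 14·R1.
R3 ← R3 − 51·R1.
R4 ← R4 + 19·R1.
R5 ← R5 − 13·R1.
R2 ← R2 / (17).
R1 ← R1 + 5/2·R2.
R3 ← R3 − 225/2·R2.
R4 ← R4 + 67/2·R2.
R5 ← R5 − 91/2·R2.
R3 ← R3 / (-6785/34).
R1 ← R1 − 147/34·R3.
R2 ← R2 − 146/51·R3.
R4 ← R4 − 4903/102·R3.
R5 ← R5 + 10549/102·R3.
R4 ← R4 / (-5411/885).
R1 ← R1 − 151/295·R4.
R2 ← R2 − 316/885·R4.
R3 ← R3 + 352/295·R4.
R5 ← R5 + 10822/885·R4.
R5 reduces to 0 = 0, so the extra equation is consistent.
Reading off the reduced rows gives m = -3, n = 4, p = -6, q = -6.

m = -3, n = 4, p = -6, q = -6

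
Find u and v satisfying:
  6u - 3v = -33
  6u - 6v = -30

u = -6, v = -1

Row-reduce the augmented matrix:
R1 ← R1 / (6).
R2 ← R2 − 6·R1.
R2 ← R2 / (-3).
R1 ← R1 + 1/2·R2.
Reading off the reduced rows gives u = -6, v = -1.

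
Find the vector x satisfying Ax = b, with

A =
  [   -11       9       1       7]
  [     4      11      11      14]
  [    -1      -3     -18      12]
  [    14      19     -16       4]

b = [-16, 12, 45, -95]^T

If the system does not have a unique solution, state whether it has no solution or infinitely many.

x_1 = 0, x_2 = -5, x_3 = 1, x_4 = 4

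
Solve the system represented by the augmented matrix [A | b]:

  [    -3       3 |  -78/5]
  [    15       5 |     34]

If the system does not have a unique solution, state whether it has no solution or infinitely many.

Row-reduce the augmented matrix:
R1 ← R1 / (-3).
R2 ← R2 − 15·R1.
R2 ← R2 / (20).
R1 ← R1 + 1·R2.
Reading off the reduced rows gives x_1 = 3, x_2 = -11/5.

x_1 = 3, x_2 = -11/5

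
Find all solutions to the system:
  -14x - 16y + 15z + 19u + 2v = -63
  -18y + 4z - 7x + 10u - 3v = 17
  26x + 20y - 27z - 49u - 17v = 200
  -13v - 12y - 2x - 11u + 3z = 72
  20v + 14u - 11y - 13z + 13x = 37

Row-reduce:
R1 ← R1 / (-14).
R2 ← R2 + 7·R1.
R3 ← R3 − 26·R1.
R4 ← R4 + 2·R1.
R5 ← R5 − 13·R1.
R2 ← R2 / (-10).
R1 ← R1 − 8/7·R2.
R3 ← R3 + 68/7·R2.
R4 ← R4 + 68/7·R2.
R5 ← R5 + 181/7·R2.
R3 ← R3 / (149/35).
R1 ← R1 + 103/70·R3.
R2 ← R2 − 7/20·R3.
R4 ← R4 − 149/35·R3.
R5 ← R5 − 1397/140·R3.
Swap R4 and R5.
R4 ← R4 / (18963/298).
R1 ← R1 + 925/149·R4.
R2 ← R2 − 333/298·R4.
R3 ← R3 + 497/149·R4.
Row 5 reduces to 0 = -2, a contradiction. The system is inconsistent.

no solution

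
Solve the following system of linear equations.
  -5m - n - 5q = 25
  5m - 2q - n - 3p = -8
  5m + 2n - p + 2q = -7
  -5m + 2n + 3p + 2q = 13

Row-reduce the augmented matrix:
R1 ← R1 / (-5).
R2 ← R2 − 5·R1.
R3 ← R3 − 5·R1.
R4 ← R4 + 5·R1.
R2 ← R2 / (-2).
R1 ← R1 − 1/5·R2.
R3 ← R3 − 1·R2.
R4 ← R4 − 3·R2.
R3 ← R3 / (-5/2).
R1 ← R1 + 3/10·R3.
R2 ← R2 − 3/2·R3.
R4 ← R4 + 3/2·R3.
R4 ← R4 / (2/5).
R1 ← R1 − 27/25·R4.
R2 ← R2 + 2/5·R4.
R3 ← R3 − 13/5·R4.
Reading off the reduced rows gives m = 0, n = 5, p = 5, q = -6.

m = 0, n = 5, p = 5, q = -6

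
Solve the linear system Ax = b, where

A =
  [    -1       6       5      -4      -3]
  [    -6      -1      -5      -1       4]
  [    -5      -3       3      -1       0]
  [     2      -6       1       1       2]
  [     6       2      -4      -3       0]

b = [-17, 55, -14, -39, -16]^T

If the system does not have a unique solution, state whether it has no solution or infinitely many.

x_1 = -5, x_2 = 6, x_3 = -5, x_4 = 6, x_5 = 3

Row-reduce the augmented matrix:
R1 ← R1 / (-1).
R2 ← R2 + 6·R1.
R3 ← R3 + 5·R1.
R4 ← R4 − 2·R1.
R5 ← R5 − 6·R1.
R2 ← R2 / (-37).
R1 ← R1 + 6·R2.
R3 ← R3 + 33·R2.
R4 ← R4 − 6·R2.
R5 ← R5 − 38·R2.
R3 ← R3 / (341/37).
R1 ← R1 − 25/37·R3.
R2 ← R2 − 35/37·R3.
R4 ← R4 − 197/37·R3.
R5 ← R5 + 368/37·R3.
R4 ← R4 / (-817/341).
R1 ← R1 − 130/341·R4.
R2 ← R2 + 159/341·R4.
R3 ← R3 + 56/341·R4.
R5 ← R5 + 1709/341·R4.
R5 ← R5 / (-4145/817).
R1 ← R1 − 104/817·R5.
R2 ← R2 + 454/817·R5.
R3 ← R3 + 535/817·R5.
R4 ← R4 + 763/817·R5.
Reading off the reduced rows gives x_1 = -5, x_2 = 6, x_3 = -5, x_4 = 6, x_5 = 3.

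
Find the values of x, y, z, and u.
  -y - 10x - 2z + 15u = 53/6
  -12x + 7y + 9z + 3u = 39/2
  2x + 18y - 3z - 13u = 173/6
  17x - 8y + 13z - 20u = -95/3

x = -1/3, y = 2, z = 0, u = 1/2

Row-reduce the augmented matrix:
R1 ← R1 / (-10).
R2 ← R2 + 12·R1.
R3 ← R3 − 2·R1.
R4 ← R4 − 17·R1.
R2 ← R2 / (41/5).
R1 ← R1 − 1/10·R2.
R3 ← R3 − 89/5·R2.
R4 ← R4 + 97/10·R2.
R3 ← R3 / (-1154/41).
R1 ← R1 − 5/82·R3.
R2 ← R2 − 57/41·R3.
R4 ← R4 − 1893/82·R3.
R4 ← R4 / (14449/2308).
R1 ← R1 + 2927/2308·R4.
R2 ← R2 + 825/1154·R4.
R3 ← R3 + 925/1154·R4.
Reading off the reduced rows gives x = -1/3, y = 2, z = 0, u = 1/2.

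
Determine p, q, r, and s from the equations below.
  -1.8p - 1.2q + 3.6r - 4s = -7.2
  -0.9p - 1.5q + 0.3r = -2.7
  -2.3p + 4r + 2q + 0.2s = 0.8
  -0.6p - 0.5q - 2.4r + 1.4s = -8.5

p = 6, q = -1, r = 4, s = 3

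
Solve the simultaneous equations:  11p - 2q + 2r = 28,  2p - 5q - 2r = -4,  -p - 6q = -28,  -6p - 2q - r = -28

Row-reduce the augmented matrix:
R1 ← R1 / (11).
R2 ← R2 − 2·R1.
R3 ← R3 + 1·R1.
R4 ← R4 + 6·R1.
R2 ← R2 / (-51/11).
R1 ← R1 + 2/11·R2.
R3 ← R3 + 68/11·R2.
R4 ← R4 + 34/11·R2.
R3 ← R3 / (10/3).
R1 ← R1 − 14/51·R3.
R2 ← R2 − 26/51·R3.
R4 ← R4 − 5/3·R3.
R4 reduces to 0 = 0, so the extra equation is consistent.
Reading off the reduced rows gives p = 4, q = 4, r = -4.

p = 4, q = 4, r = -4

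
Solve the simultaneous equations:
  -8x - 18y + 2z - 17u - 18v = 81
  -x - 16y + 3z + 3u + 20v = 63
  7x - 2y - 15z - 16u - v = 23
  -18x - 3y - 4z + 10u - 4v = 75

Row-reduce:
R1 ← R1 / (-8).
R2 ← R2 + 1·R1.
R3 ← R3 − 7·R1.
R4 ← R4 + 18·R1.
R2 ← R2 / (-55/4).
R1 ← R1 − 9/4·R2.
R3 ← R3 + 71/4·R2.
R4 ← R4 − 75/2·R2.
R3 ← R3 / (-84/5).
R1 ← R1 − 1/5·R3.
R2 ← R2 + 1/5·R3.
R4 ← R4 + 1·R3.
R4 ← R4 / (14890/231).
R1 ← R1 − 1163/462·R4.
R2 ← R2 − 17/231·R4.
R3 ← R3 − 1031/462·R4.
Rank is 4 with 5 unknowns, leaving v free.

infinitely many solutions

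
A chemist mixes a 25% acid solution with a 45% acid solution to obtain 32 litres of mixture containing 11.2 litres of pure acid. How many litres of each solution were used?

litres of solution A: 16, litres of solution B: 16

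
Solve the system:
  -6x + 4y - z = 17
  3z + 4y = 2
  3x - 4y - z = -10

Row-reduce:
R1 ← R1 / (-6).
R3 ← R3 − 3·R1.
R2 ← R2 / (4).
R1 ← R1 + 2/3·R2.
R3 ← R3 + 2·R2.
Row 3 reduces to 0 = -1/2, a contradiction. The system is inconsistent.

no solution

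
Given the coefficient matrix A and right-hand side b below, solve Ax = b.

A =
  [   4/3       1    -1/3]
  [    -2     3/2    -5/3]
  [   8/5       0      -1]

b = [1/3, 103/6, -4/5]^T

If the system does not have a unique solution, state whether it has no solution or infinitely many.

Row-reduce the augmented matrix:
R1 ← R1 / (4/3).
R2 ← R2 + 2·R1.
R3 ← R3 − 8/5·R1.
R2 ← R2 / (3).
R1 ← R1 − 3/4·R2.
R3 ← R3 + 6/5·R2.
R3 ← R3 / (-22/15).
R1 ← R1 − 7/24·R3.
R2 ← R2 + 13/18·R3.
Reading off the reduced rows gives x_1 = -3, x_2 = 3, x_3 = -4.

x_1 = -3, x_2 = 3, x_3 = -4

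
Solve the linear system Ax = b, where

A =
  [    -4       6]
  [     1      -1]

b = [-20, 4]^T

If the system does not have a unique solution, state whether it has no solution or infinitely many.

Row-reduce the augmented matrix:
R1 ← R1 / (-4).
R2 ← R2 − 1·R1.
R2 ← R2 / (1/2).
R1 ← R1 + 3/2·R2.
Reading off the reduced rows gives x_1 = 2, x_2 = -2.

x_1 = 2, x_2 = -2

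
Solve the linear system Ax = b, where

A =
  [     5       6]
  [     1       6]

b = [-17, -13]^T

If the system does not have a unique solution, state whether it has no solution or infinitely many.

x_1 = -1, x_2 = -2

Row-reduce the augmented matrix:
R1 ← R1 / (5).
R2 ← R2 − 1·R1.
R2 ← R2 / (24/5).
R1 ← R1 − 6/5·R2.
Reading off the reduced rows gives x_1 = -1, x_2 = -2.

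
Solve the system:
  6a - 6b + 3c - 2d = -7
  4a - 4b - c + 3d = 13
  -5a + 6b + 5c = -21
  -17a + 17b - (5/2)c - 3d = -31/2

Row-reduce:
R1 ← R1 / (6).
R2 ← R2 − 4·R1.
R3 ← R3 + 5·R1.
R4 ← R4 + 17·R1.
Swap R2 and R3.
R1 ← R1 + 1·R2.
R3 ← R3 / (-3).
R1 ← R1 − 8·R3.
R2 ← R2 − 15/2·R3.
R4 ← R4 − 6·R3.
Rank is 3 with 4 unknowns, leaving d free.

infinitely many solutions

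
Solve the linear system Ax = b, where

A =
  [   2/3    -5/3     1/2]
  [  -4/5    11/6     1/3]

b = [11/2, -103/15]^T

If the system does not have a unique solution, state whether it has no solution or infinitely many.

infinitely many solutions

Row-reduce:
R1 ← R1 / (2/3).
R2 ← R2 + 4/5·R1.
R2 ← R2 / (-1/6).
R1 ← R1 + 5/2·R2.
Rank is 2 with 3 unknowns, leaving x_3 free.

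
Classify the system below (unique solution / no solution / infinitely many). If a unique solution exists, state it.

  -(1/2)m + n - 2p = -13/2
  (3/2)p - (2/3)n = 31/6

infinitely many solutions

Row-reduce:
R1 ← R1 / (-1/2).
R2 ← R2 / (-2/3).
R1 ← R1 + 2·R2.
Rank is 2 with 3 unknowns, leaving p free.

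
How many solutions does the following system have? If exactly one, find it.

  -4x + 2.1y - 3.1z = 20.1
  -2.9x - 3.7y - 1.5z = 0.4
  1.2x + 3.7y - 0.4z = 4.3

x = -5, y = 3, z = 2

Row-reduce the augmented matrix:
R1 ← R1 / (-4).
R2 ← R2 + 29/10·R1.
R3 ← R3 − 6/5·R1.
R2 ← R2 / (-2089/400).
R1 ← R1 + 21/40·R2.
R3 ← R3 − 433/100·R2.
R3 ← R3 / (-14837/20890).
R1 ← R1 − 1462/2089·R3.
R2 ← R2 + 299/2089·R3.
Reading off the reduced rows gives x = -5, y = 3, z = 2.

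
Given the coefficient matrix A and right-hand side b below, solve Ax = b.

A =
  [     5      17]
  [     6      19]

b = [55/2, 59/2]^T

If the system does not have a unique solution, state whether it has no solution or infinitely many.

x_1 = -3, x_2 = 5/2

Row-reduce the augmented matrix:
R1 ← R1 / (5).
R2 ← R2 − 6·R1.
R2 ← R2 / (-7/5).
R1 ← R1 − 17/5·R2.
Reading off the reduced rows gives x_1 = -3, x_2 = 5/2.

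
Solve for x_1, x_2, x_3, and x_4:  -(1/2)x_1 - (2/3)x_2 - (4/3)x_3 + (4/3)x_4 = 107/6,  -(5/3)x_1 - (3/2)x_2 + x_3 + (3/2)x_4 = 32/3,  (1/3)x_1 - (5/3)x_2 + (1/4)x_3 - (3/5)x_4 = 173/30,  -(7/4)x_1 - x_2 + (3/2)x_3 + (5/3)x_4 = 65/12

Row-reduce the augmented matrix:
R1 ← R1 / (-1/2).
R2 ← R2 + 5/3·R1.
R3 ← R3 − 1/3·R1.
R4 ← R4 + 7/4·R1.
R2 ← R2 / (13/18).
R1 ← R1 − 4/3·R2.
R3 ← R3 + 19/9·R2.
R4 ← R4 − 4/3·R2.
R3 ← R3 / (2383/156).
R1 ← R1 + 96/13·R3.
R2 ← R2 − 98/13·R3.
R4 ← R4 + 101/26·R3.
R4 ← R4 / (11461/35745).
R1 ← R1 + 14916/11915·R4.
R2 ← R2 − 333/11915·R4.
R3 ← R3 + 6488/11915·R4.
Reading off the reduced rows gives x_1 = -1, x_2 = -6, x_3 = -6, x_4 = 4.

x_1 = -1, x_2 = -6, x_3 = -6, x_4 = 4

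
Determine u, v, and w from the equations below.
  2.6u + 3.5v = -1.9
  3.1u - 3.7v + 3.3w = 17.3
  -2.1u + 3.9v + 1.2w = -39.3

Row-reduce the augmented matrix:
R1 ← R1 / (13/5).
R2 ← R2 − 31/10·R1.
R3 ← R3 + 21/10·R1.
R2 ← R2 / (-2047/260).
R1 ← R1 − 35/26·R2.
R3 ← R3 − 1749/260·R2.
R3 ← R3 / (82281/20470).
R1 ← R1 − 1155/2047·R3.
R2 ← R2 + 858/2047·R3.
Reading off the reduced rows gives u = 6, v = -5, w = -6.

u = 6, v = -5, w = -6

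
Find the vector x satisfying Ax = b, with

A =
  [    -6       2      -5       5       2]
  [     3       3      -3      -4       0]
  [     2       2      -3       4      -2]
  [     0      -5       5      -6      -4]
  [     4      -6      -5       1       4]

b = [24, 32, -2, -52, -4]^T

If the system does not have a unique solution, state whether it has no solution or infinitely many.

Row-reduce the augmented matrix:
R1 ← R1 / (-6).
R2 ← R2 − 3·R1.
R3 ← R3 − 2·R1.
R5 ← R5 − 4·R1.
R2 ← R2 / (4).
R1 ← R1 + 1/3·R2.
R3 ← R3 − 8/3·R2.
R4 ← R4 + 5·R2.
R5 ← R5 + 14/3·R2.
R3 ← R3 / (-1).
R1 ← R1 − 3/8·R3.
R2 ← R2 + 11/8·R3.
R4 ← R4 + 15/8·R3.
R5 ← R5 + 59/4·R3.
R4 ← R4 / (-163/8).
R1 ← R1 − 37/24·R4.
R2 ← R2 + 229/24·R4.
R3 ← R3 + 20/3·R4.
R5 ← R5 + 383/4·R4.
R5 ← R5 / (5102/163).
R1 ← R1 + 452/489·R5.
R2 ← R2 − 1238/489·R5.
R3 ← R3 − 818/489·R5.
R4 ← R4 + 8/163·R5.
Reading off the reduced rows gives x_1 = 0, x_2 = 6, x_3 = -2, x_4 = -2, x_5 = 6.

x_1 = 0, x_2 = 6, x_3 = -2, x_4 = -2, x_5 = 6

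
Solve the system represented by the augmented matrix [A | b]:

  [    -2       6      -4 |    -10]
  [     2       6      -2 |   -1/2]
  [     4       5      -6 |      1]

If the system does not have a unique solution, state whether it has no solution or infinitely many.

x_1 = 2, x_2 = -1/2, x_3 = 3/4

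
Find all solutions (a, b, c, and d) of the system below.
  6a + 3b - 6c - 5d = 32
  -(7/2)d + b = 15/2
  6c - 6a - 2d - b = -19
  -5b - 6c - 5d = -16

Row-reduce:
R1 ← R1 / (6).
R3 ← R3 + 6·R1.
R1 ← R1 − 1/2·R2.
R3 ← R3 − 2·R2.
R4 ← R4 + 5·R2.
Swap R3 and R4.
R3 ← R3 / (-6).
R1 ← R1 + 1·R3.
Row 4 reduces to 0 = -2, a contradiction. The system is inconsistent.

no solution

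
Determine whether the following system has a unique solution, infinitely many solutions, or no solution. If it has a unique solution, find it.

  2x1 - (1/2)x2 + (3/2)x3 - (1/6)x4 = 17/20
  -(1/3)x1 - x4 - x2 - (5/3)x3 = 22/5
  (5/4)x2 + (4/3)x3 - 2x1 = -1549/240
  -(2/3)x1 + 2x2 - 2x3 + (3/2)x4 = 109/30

x1 = 14/5, x2 = 9/4, x3 = -11/4, x4 = -3

Row-reduce the augmented matrix:
R1 ← R1 / (2).
R2 ← R2 + 1/3·R1.
R3 ← R3 + 2·R1.
R4 ← R4 + 2/3·R1.
R2 ← R2 / (-13/12).
R1 ← R1 + 1/4·R2.
R3 ← R3 − 3/4·R2.
R4 ← R4 − 11/6·R2.
R3 ← R3 / (289/156).
R1 ← R1 − 14/13·R3.
R2 ← R2 − 17/13·R3.
R4 ← R4 + 152/39·R3.
R4 ← R4 / (-3715/1734).
R1 ← R1 − 192/289·R4.
R2 ← R2 − 80/51·R4.
R3 ← R3 + 137/289·R4.
Reading off the reduced rows gives x1 = 14/5, x2 = 9/4, x3 = -11/4, x4 = -3.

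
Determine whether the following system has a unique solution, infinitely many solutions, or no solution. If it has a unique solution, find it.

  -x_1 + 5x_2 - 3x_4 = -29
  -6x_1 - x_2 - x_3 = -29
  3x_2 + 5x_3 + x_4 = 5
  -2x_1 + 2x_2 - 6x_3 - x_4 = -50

Row-reduce the augmented matrix:
R1 ← R1 / (-1).
R2 ← R2 + 6·R1.
R4 ← R4 + 2·R1.
R2 ← R2 / (-31).
R1 ← R1 + 5·R2.
R3 ← R3 − 3·R2.
R4 ← R4 + 8·R2.
R3 ← R3 / (152/31).
R1 ← R1 − 5/31·R3.
R2 ← R2 − 1/31·R3.
R4 ← R4 + 178/31·R3.
R4 ← R4 / (271/76).
R1 ← R1 − 1/152·R4.
R2 ← R2 + 91/152·R4.
R3 ← R3 − 85/152·R4.
Reading off the reduced rows gives x_1 = 5, x_2 = -6, x_3 = 5, x_4 = -2.

x_1 = 5, x_2 = -6, x_3 = 5, x_4 = -2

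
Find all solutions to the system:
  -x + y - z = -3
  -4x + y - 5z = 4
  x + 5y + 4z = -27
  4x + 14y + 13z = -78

x = -5, y = -6, z = 2

Row-reduce the augmented matrix:
R1 ← R1 / (-1).
R2 ← R2 + 4·R1.
R3 ← R3 − 1·R1.
R4 ← R4 − 4·R1.
R2 ← R2 / (-3).
R1 ← R1 + 1·R2.
R3 ← R3 − 6·R2.
R4 ← R4 − 18·R2.
R1 ← R1 − 4/3·R3.
R2 ← R2 − 1/3·R3.
R4 ← R4 − 3·R3.
R4 reduces to 0 = 0, so the extra equation is consistent.
Reading off the reduced rows gives x = -5, y = -6, z = 2.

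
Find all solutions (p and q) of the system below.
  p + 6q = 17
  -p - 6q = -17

infinitely many solutions

Row-reduce:
R2 ← R2 + 1·R1.
Rank is 1 with 2 unknowns, leaving q free.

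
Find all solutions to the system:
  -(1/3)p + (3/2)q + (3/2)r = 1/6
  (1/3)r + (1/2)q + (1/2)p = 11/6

Row-reduce:
R1 ← R1 / (-1/3).
R2 ← R2 − 1/2·R1.
R2 ← R2 / (11/4).
R1 ← R1 + 9/2·R2.
Rank is 2 with 3 unknowns, leaving r free.

infinitely many solutions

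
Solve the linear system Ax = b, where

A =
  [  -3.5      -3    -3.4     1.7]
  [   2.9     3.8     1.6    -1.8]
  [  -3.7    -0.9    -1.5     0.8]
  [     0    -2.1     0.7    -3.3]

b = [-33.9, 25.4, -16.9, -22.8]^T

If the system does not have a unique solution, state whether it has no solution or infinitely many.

x_1 = 2, x_2 = 5, x_3 = 6, x_4 = 5

Row-reduce the augmented matrix:
R1 ← R1 / (-7/2).
R2 ← R2 − 29/10·R1.
R3 ← R3 + 37/10·R1.
R2 ← R2 / (46/35).
R1 ← R1 − 6/7·R2.
R3 ← R3 − 159/70·R2.
R4 ← R4 + 21/10·R2.
R3 ← R3 / (1931/460).
R1 ← R1 − 203/115·R3.
R2 ← R2 + 213/230·R3.
R4 ← R4 + 2863/2300·R3.
R4 ← R4 / (-388181/96550).
R1 ← R1 + 923/9655·R4.
R2 ← R2 + 7117/19310·R4.
R3 ← R3 + 295/3862·R4.
Reading off the reduced rows gives x_1 = 2, x_2 = 5, x_3 = 6, x_4 = 5.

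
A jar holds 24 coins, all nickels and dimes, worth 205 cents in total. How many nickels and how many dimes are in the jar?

nickels: 7, dimes: 17

Let n = nickels, d = dimes.
  n + d = 24
  5n + 10d = 205
From equation 1: n = 24 − d.
Substitute into equation 2 and solve: d = 17.
Then n = 7.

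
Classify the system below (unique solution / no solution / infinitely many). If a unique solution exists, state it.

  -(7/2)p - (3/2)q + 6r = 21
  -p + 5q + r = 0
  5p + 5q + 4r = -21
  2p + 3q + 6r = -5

no solution

Row-reduce:
R1 ← R1 / (-7/2).
R2 ← R2 + 1·R1.
R3 ← R3 − 5·R1.
R4 ← R4 − 2·R1.
R2 ← R2 / (38/7).
R1 ← R1 − 3/7·R2.
R3 ← R3 − 20/7·R2.
R4 ← R4 − 15/7·R2.
R3 ← R3 / (246/19).
R1 ← R1 + 63/38·R3.
R2 ← R2 + 5/38·R3.
R4 ← R4 − 369/38·R3.
Row 4 reduces to 0 = 1/4, a contradiction. The system is inconsistent.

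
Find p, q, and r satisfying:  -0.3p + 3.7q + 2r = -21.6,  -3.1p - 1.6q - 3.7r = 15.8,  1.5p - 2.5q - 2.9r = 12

p = -2, q = -6, r = 0

Row-reduce the augmented matrix:
R1 ← R1 / (-3/10).
R2 ← R2 + 31/10·R1.
R3 ← R3 − 3/2·R1.
R2 ← R2 / (-239/6).
R1 ← R1 + 37/3·R2.
R3 ← R3 − 16·R2.
R3 ← R3 / (-6423/2390).
R1 ← R1 − 1049/1195·R3.
R2 ← R2 − 731/1195·R3.
Reading off the reduced rows gives p = -2, q = -6, r = 0.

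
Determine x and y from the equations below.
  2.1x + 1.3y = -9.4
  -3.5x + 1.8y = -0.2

x = -2, y = -4

Row-reduce the augmented matrix:
R1 ← R1 / (21/10).
R2 ← R2 + 7/2·R1.
R2 ← R2 / (119/30).
R1 ← R1 − 13/21·R2.
Reading off the reduced rows gives x = -2, y = -4.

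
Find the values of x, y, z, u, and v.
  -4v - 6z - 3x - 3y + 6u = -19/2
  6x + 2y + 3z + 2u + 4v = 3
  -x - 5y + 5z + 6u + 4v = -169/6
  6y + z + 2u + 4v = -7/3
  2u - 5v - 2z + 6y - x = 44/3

x = 2, y = 3/2, z = -1/3, u = -3/2, v = -2

Row-reduce the augmented matrix:
R1 ← R1 / (-3).
R2 ← R2 − 6·R1.
R3 ← R3 + 1·R1.
R5 ← R5 + 1·R1.
R2 ← R2 / (-4).
R1 ← R1 − 1·R2.
R3 ← R3 + 4·R2.
R4 ← R4 − 6·R2.
R5 ← R5 − 7·R2.
R3 ← R3 / (16).
R1 ← R1 + 1/4·R3.
R2 ← R2 − 9/4·R3.
R4 ← R4 + 25/2·R3.
R5 ← R5 + 63/4·R3.
R4 ← R4 / (243/16).
R1 ← R1 − 43/32·R4.
R2 ← R2 + 67/32·R4.
R3 ← R3 + 5/8·R4.
R5 ← R5 − 469/32·R4.
R5 ← R5 / (-4801/729).
R1 ← R1 − 8/729·R5.
R2 ← R2 − 304/729·R5.
R3 ← R3 − 584/729·R5.
R4 ← R4 − 254/729·R5.
Reading off the reduced rows gives x = 2, y = 3/2, z = -1/3, u = -3/2, v = -2.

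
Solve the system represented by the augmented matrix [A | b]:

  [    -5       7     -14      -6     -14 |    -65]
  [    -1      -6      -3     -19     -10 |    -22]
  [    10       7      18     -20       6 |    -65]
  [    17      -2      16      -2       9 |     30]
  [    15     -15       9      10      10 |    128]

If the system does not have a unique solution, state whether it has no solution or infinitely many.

x_1 = 2, x_2 = -5, x_3 = -3, x_4 = 1, x_5 = 4

Row-reduce the augmented matrix:
R1 ← R1 / (-5).
R2 ← R2 + 1·R1.
R3 ← R3 − 10·R1.
R4 ← R4 − 17·R1.
R5 ← R5 − 15·R1.
R2 ← R2 / (-37/5).
R1 ← R1 + 7/5·R2.
R3 ← R3 − 21·R2.
R4 ← R4 − 109/5·R2.
R5 ← R5 − 6·R2.
R3 ← R3 / (-391/37).
R1 ← R1 − 105/37·R3.
R2 ← R2 − 1/37·R3.
R4 ← R4 + 1191/37·R3.
R5 ← R5 + 1227/37·R3.
R4 ← R4 / (69012/391).
R1 ← R1 + 6878/391·R4.
R2 ← R2 − 858/391·R4.
R3 ← R3 − 3053/391·R4.
R5 ← R5 − 92473/391·R4.
R5 ← R5 / (156887/69012).
R1 ← R1 + 10769/34506·R5.
R2 ← R2 − 13/11502·R5.
R3 ← R3 − 917/972·R5.
R4 ← R4 − 27151/69012·R5.
Reading off the reduced rows gives x_1 = 2, x_2 = -5, x_3 = -3, x_4 = 1, x_5 = 4.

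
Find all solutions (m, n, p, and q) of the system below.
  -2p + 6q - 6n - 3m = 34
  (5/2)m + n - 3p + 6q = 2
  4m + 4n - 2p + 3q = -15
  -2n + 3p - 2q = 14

infinitely many solutions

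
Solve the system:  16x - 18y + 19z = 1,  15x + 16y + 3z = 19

infinitely many solutions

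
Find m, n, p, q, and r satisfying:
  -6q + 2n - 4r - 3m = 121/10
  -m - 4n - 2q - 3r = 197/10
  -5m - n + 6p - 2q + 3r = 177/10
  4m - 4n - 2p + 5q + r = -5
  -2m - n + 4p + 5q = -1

m = 1/2, n = -3, p = 5/2, q = -13/5, r = -1

Row-reduce the augmented matrix:
R1 ← R1 / (-3).
R2 ← R2 + 1·R1.
R3 ← R3 + 5·R1.
R4 ← R4 − 4·R1.
R5 ← R5 + 2·R1.
R2 ← R2 / (-14/3).
R1 ← R1 + 2/3·R2.
R3 ← R3 + 13/3·R2.
R4 ← R4 + 4/3·R2.
R5 ← R5 + 7/3·R2.
R3 ← R3 / (6).
R4 ← R4 + 2·R3.
R5 ← R5 − 4·R3.
R4 ← R4 / (-1/3).
R1 ← R1 − 2·R4.
R3 ← R3 − 4/3·R4.
R5 ← R5 − 11/3·R4.
R5 ← R5 / (-37/7).
R1 ← R1 − 6/7·R5.
R2 ← R2 − 5/14·R5.
R3 ← R3 − 39/28·R5.
R4 ← R4 − 5/14·R5.
Reading off the reduced rows gives m = 1/2, n = -3, p = 5/2, q = -13/5, r = -1.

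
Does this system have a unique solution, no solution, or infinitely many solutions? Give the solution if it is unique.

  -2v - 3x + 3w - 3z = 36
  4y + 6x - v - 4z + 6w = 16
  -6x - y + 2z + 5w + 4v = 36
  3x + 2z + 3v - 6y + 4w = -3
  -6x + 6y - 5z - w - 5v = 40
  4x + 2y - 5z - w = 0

no solution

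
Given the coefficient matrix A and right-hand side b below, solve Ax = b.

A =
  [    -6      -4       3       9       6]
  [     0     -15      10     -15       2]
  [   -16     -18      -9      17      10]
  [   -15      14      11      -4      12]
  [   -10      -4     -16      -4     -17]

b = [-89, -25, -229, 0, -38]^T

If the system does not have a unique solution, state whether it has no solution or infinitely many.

x_1 = 5, x_2 = 5, x_3 = -1, x_4 = -4, x_5 = 0

Row-reduce the augmented matrix:
R1 ← R1 / (-6).
R3 ← R3 + 16·R1.
R4 ← R4 + 15·R1.
R5 ← R5 + 10·R1.
R2 ← R2 / (-15).
R1 ← R1 − 2/3·R2.
R3 ← R3 + 22/3·R2.
R4 ← R4 − 24·R2.
R5 ← R5 − 8/3·R2.
R3 ← R3 / (-197/9).
R1 ← R1 + 1/18·R3.
R2 ← R2 + 2/3·R3.
R4 ← R4 − 39/2·R3.
R5 ← R5 + 173/9·R3.
R4 ← R4 / (-9890/197).
R1 ← R1 + 427/197·R4.
R2 ← R2 − 195/197·R4.
R3 ← R3 + 3/197·R4.
R5 ← R5 + 4326/197·R4.
R5 ← R5 / (-442211/24725).
R1 ← R1 + 15667/24725·R5.
R2 ← R2 + 39/989·R5.
R3 ← R3 − 7927/24725·R5.
R4 ← R4 − 2963/24725·R5.
Reading off the reduced rows gives x_1 = 5, x_2 = 5, x_3 = -1, x_4 = -4, x_5 = 0.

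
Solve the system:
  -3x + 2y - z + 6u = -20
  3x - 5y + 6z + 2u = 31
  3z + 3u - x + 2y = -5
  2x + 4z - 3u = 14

Row-reduce:
R1 ← R1 / (-3).
R2 ← R2 − 3·R1.
R3 ← R3 + 1·R1.
R4 ← R4 − 2·R1.
R2 ← R2 / (-3).
R1 ← R1 + 2/3·R2.
R3 ← R3 − 4/3·R2.
R4 ← R4 − 4/3·R2.
R3 ← R3 / (50/9).
R1 ← R1 + 7/9·R3.
R2 ← R2 + 5/3·R3.
R4 ← R4 − 50/9·R3.
Row 4 reduces to 0 = -1, a contradiction. The system is inconsistent.

no solution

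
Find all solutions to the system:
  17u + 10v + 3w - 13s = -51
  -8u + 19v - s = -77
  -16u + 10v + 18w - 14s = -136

Row-reduce:
R1 ← R1 / (17).
R2 ← R2 + 8·R1.
R3 ← R3 + 16·R1.
R2 ← R2 / (403/17).
R1 ← R1 − 10/17·R2.
R3 ← R3 − 330/17·R2.
R3 ← R3 / (7926/403).
R1 ← R1 − 57/403·R3.
R2 ← R2 − 24/403·R3.
Rank is 3 with 4 unknowns, leaving s free.

infinitely many solutions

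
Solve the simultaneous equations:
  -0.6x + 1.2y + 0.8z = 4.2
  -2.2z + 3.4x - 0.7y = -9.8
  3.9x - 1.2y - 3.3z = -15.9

x = 1, y = 0, z = 6

Row-reduce the augmented matrix:
R1 ← R1 / (-3/5).
R2 ← R2 − 17/5·R1.
R3 ← R3 − 39/10·R1.
R2 ← R2 / (61/10).
R1 ← R1 + 2·R2.
R3 ← R3 − 33/5·R2.
R3 ← R3 / (-381/610).
R1 ← R1 + 104/183·R3.
R2 ← R2 − 70/183·R3.
Reading off the reduced rows gives x = 1, y = 0, z = 6.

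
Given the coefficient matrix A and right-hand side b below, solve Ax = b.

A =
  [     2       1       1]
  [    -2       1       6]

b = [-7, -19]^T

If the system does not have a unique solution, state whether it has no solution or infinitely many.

infinitely many solutions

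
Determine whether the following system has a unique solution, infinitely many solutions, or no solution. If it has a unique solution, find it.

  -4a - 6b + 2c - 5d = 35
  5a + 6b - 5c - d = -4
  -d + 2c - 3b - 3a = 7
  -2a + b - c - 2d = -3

a = 4, b = -4, c = 1, d = -5

Row-reduce the augmented matrix:
R1 ← R1 / (-4).
R2 ← R2 − 5·R1.
R3 ← R3 + 3·R1.
R4 ← R4 + 2·R1.
R2 ← R2 / (-3/2).
R1 ← R1 − 3/2·R2.
R3 ← R3 − 3/2·R2.
R4 ← R4 − 4·R2.
R3 ← R3 / (-2).
R1 ← R1 + 3·R3.
R2 ← R2 − 5/3·R3.
R4 ← R4 + 26/3·R3.
R4 ← R4 / (2/3).
R1 ← R1 − 3/4·R4.
R2 ← R2 − 13/12·R4.
R3 ← R3 − 9/4·R4.
Reading off the reduced rows gives a = 4, b = -4, c = 1, d = -5.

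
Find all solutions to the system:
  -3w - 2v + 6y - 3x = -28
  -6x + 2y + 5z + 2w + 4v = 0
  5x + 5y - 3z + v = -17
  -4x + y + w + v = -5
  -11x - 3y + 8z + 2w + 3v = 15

no solution

Row-reduce:
R1 ← R1 / (-3).
R2 ← R2 + 6·R1.
R3 ← R3 − 5·R1.
R4 ← R4 + 4·R1.
R5 ← R5 + 11·R1.
R2 ← R2 / (-10).
R1 ← R1 + 2·R2.
R3 ← R3 − 15·R2.
R4 ← R4 + 7·R2.
R5 ← R5 + 25·R2.
R3 ← R3 / (9/2).
R1 ← R1 + 1·R3.
R2 ← R2 + 1/2·R3.
R4 ← R4 + 7/2·R3.
R5 ← R5 + 9/2·R3.
R4 ← R4 / (218/45).
R1 ← R1 − 43/45·R4.
R2 ← R2 + 1/45·R4.
R3 ← R3 − 14/9·R4.
Row 5 reduces to 0 = -2, a contradiction. The system is inconsistent.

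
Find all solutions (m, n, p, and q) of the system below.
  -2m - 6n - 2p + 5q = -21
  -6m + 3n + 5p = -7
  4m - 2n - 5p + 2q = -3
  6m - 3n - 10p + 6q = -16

Row-reduce:
R1 ← R1 / (-2).
R2 ← R2 + 6·R1.
R3 ← R3 − 4·R1.
R4 ← R4 − 6·R1.
R2 ← R2 / (21).
R1 ← R1 − 3·R2.
R3 ← R3 + 14·R2.
R4 ← R4 + 21·R2.
R3 ← R3 / (-5/3).
R1 ← R1 + 4/7·R3.
R2 ← R2 − 11/21·R3.
R4 ← R4 + 5·R3.
Rank is 3 with 4 unknowns, leaving q free.

infinitely many solutions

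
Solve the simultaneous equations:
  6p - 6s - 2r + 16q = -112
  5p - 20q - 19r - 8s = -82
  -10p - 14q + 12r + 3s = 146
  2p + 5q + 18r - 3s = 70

p = 0, q = -4, r = 6, s = 6

Row-reduce the augmented matrix:
R1 ← R1 / (6).
R2 ← R2 − 5·R1.
R3 ← R3 + 10·R1.
R4 ← R4 − 2·R1.
R2 ← R2 / (-100/3).
R1 ← R1 − 8/3·R2.
R3 ← R3 − 38/3·R2.
R4 ← R4 + 1/3·R2.
R3 ← R3 / (52/25).
R1 ← R1 + 43/25·R3.
R2 ← R2 − 13/25·R3.
R4 ← R4 − 471/25·R3.
R4 ← R4 / (7567/104).
R1 ← R1 + 829/104·R4.
R2 ← R2 − 17/8·R4.
R3 ← R3 + 407/104·R4.
Reading off the reduced rows gives p = 0, q = -4, r = 6, s = 6.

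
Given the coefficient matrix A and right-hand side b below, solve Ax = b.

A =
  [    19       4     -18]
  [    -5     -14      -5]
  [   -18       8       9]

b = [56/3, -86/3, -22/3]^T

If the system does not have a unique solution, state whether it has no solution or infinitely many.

x_1 = 4/3, x_2 = 4/3, x_3 = 2/3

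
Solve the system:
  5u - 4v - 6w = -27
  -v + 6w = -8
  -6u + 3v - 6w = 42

u = -5, v = 2, w = -1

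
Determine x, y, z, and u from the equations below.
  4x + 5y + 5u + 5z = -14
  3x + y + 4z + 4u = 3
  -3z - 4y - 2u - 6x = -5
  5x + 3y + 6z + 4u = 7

Row-reduce the augmented matrix:
R1 ← R1 / (4).
R2 ← R2 − 3·R1.
R3 ← R3 + 6·R1.
R4 ← R4 − 5·R1.
R2 ← R2 / (-11/4).
R1 ← R1 − 5/4·R2.
R3 ← R3 − 7/2·R2.
R4 ← R4 + 13/4·R2.
R3 ← R3 / (53/11).
R1 ← R1 − 15/11·R3.
R2 ← R2 + 1/11·R3.
R4 ← R4 + 6/11·R3.
R4 ← R4 / (-100/53).
R1 ← R1 + 15/53·R4.
R2 ← R2 − 1/53·R4.
R3 ← R3 − 64/53·R4.
Reading off the reduced rows gives x = 4, y = -5, z = 3, u = -4.

x = 4, y = -5, z = 3, u = -4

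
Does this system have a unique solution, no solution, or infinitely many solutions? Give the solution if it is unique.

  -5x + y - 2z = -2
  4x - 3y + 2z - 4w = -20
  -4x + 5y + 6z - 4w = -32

infinitely many solutions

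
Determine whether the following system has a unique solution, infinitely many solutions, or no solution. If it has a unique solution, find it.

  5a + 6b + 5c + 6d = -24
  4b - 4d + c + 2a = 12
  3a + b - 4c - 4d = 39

infinitely many solutions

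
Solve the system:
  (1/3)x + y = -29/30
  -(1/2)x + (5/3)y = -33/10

x = 8/5, y = -3/2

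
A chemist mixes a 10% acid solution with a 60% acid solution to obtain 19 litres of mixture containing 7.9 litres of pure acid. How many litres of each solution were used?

litres of solution A: 7, litres of solution B: 12

Let a = litres of solution A, b = litres of solution B.
  a + b = 19
  (1/10)a + (3/5)b = 79/10
From equation 1: a = 19 − b.
Substitute into equation 2 and solve: b = 12.
Then a = 7.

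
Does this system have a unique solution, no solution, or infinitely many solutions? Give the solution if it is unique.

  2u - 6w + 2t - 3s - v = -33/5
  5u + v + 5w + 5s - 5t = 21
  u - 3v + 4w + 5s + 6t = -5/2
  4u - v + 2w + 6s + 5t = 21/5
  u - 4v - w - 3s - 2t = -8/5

Row-reduce the augmented matrix:
R1 ← R1 / (2).
R2 ← R2 − 5·R1.
R3 ← R3 − 1·R1.
R4 ← R4 − 4·R1.
R5 ← R5 − 1·R1.
R2 ← R2 / (7/2).
R1 ← R1 + 1/2·R2.
R3 ← R3 + 5/2·R2.
R4 ← R4 − 1·R2.
R5 ← R5 + 7/2·R2.
R3 ← R3 / (149/7).
R1 ← R1 + 1/7·R3.
R2 ← R2 − 40/7·R3.
R4 ← R4 − 58/7·R3.
R5 ← R5 − 22·R3.
R4 ← R4 / (361/149).
R1 ← R1 − 58/149·R4.
R2 ← R2 + 85/149·R4.
R3 ← R3 − 108/149·R4.
R5 ← R5 + 737/149·R4.
R5 ← R5 / (-436/361).
R1 ← R1 + 432/361·R5.
R2 ← R2 + 425/361·R5.
R3 ← R3 + 543/361·R5.
R4 ← R4 − 699/361·R5.
Reading off the reduced rows gives u = 1/2, v = 0, w = -1/2, s = 11/5, t = -2.

u = 1/2, v = 0, w = -1/2, s = 11/5, t = -2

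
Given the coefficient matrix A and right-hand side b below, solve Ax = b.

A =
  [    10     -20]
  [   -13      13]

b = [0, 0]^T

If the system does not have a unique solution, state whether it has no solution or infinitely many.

x_1 = 0, x_2 = 0

Row-reduce the augmented matrix:
R1 ← R1 / (10).
R2 ← R2 + 13·R1.
R2 ← R2 / (-13).
R1 ← R1 + 2·R2.
Reading off the reduced rows gives x_1 = 0, x_2 = 0.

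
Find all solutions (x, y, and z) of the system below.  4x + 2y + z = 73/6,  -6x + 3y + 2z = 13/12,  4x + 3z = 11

Row-reduce the augmented matrix:
R1 ← R1 / (4).
R2 ← R2 + 6·R1.
R3 ← R3 − 4·R1.
R2 ← R2 / (6).
R1 ← R1 − 1/2·R2.
R3 ← R3 + 2·R2.
R3 ← R3 / (19/6).
R1 ← R1 + 1/24·R3.
R2 ← R2 − 7/12·R3.
Reading off the reduced rows gives x = 3/2, y = 9/4, z = 5/3.

x = 3/2, y = 9/4, z = 5/3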